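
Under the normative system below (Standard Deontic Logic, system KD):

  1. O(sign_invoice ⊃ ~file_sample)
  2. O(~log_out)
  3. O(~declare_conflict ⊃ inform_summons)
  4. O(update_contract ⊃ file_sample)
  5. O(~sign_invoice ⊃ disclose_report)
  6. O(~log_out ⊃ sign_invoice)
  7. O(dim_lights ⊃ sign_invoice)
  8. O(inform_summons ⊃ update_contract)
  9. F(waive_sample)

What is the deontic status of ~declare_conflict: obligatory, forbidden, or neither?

From premise 2 we have O(~log_out).
Premise 6 is O(~log_out ⊃ sign_invoice); since O(~log_out), deontic closure gives O(sign_invoice).
From O(sign_invoice) and premise 1, O(sign_invoice ⊃ ~file_sample), we obtain O(~file_sample).
Premise 4 is O(update_contract ⊃ file_sample); contrapositively O(~file_sample ⊃ ~update_contract). Since O(~file_sample) holds, K gives O(~update_contract).
Premise 8 is O(inform_summons ⊃ update_contract); contrapositively O(~update_contract ⊃ ~inform_summons). Since O(~update_contract) holds, K gives O(~inform_summons).
Premise 3 is O(~declare_conflict ⊃ inform_summons); contrapositively O(~inform_summons ⊃ declare_conflict). Since O(~inform_summons) holds, K gives O(declare_conflict).
Premises 5, 7, 9 do not contribute to this derivation.
Thus O(declare_conflict), which is F(~declare_conflict): ~declare_conflict is forbidden.

Forbidden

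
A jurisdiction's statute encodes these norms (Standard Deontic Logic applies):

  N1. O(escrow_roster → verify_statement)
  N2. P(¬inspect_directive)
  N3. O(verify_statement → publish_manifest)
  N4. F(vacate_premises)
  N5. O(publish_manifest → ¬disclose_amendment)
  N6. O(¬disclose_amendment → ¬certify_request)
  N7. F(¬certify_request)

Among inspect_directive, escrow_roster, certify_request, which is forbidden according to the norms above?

escrow_roster

F(¬certify_request) at premise 7 means O(certify_request).
Premise 6, O(¬disclose_amendment → ¬certify_request), contraposes to O(certify_request → disclose_amendment); with O(certify_request) we get O(disclose_amendment).
The contrapositive of premise 5 (O(publish_manifest → ¬disclose_amendment)) is O(disclose_amendment → ¬publish_manifest), and O(disclose_amendment) is already established, so O(¬publish_manifest).
The contrapositive of premise 3 (O(verify_statement → publish_manifest)) is O(¬publish_manifest → ¬verify_statement), and O(¬publish_manifest) is already established, so O(¬verify_statement).
Premise 1 is O(escrow_roster → verify_statement); contrapositively O(¬verify_statement → ¬escrow_roster). Since O(¬verify_statement) holds, K gives O(¬escrow_roster).
So O(¬escrow_roster) holds, i.e. escrow_roster is forbidden. None of the other listed options is forbidden under the premises.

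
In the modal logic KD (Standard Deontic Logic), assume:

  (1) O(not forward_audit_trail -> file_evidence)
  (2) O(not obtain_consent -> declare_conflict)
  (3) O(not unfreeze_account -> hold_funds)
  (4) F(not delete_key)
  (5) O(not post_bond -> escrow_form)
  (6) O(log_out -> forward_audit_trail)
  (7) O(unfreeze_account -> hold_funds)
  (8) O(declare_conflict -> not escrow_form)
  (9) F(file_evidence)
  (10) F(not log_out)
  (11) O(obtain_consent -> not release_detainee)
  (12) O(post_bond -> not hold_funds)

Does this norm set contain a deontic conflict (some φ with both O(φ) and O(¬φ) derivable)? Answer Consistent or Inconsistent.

Premise 1 is O(not forward_audit_trail -> file_evidence), but O(not forward_audit_trail) is not derivable from the premises, so it does not yield O(file_evidence).
So O(file_evidence) is not derivable, and the apparent clash with O(not file_evidence) does not arise.
A world satisfying every obligation exists (e.g. declare_conflict=false, delete_key=true, escrow_form=true, file_evidence=false, forward_audit_trail=true, hold_funds=true, log_out=true, obtain_consent=true, post_bond=false, release_detainee=false, unfreeze_account=false); no atom is both obligatory and forbidden, so the set is consistent.

Consistent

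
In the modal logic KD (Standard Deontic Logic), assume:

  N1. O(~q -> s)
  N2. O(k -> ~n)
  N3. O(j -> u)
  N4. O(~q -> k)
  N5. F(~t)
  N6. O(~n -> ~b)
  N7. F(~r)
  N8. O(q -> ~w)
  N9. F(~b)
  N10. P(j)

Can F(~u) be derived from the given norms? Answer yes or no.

Premise 3 is O(j -> u), but O(j) is not derivable from the premises (the permission P(j) asserts only ~O(~j), not O(j)), so it does not yield O(u).
No other premise forces O(u). An ideal world satisfying every premise can still have ~u true, so F(~u) is not derivable.

No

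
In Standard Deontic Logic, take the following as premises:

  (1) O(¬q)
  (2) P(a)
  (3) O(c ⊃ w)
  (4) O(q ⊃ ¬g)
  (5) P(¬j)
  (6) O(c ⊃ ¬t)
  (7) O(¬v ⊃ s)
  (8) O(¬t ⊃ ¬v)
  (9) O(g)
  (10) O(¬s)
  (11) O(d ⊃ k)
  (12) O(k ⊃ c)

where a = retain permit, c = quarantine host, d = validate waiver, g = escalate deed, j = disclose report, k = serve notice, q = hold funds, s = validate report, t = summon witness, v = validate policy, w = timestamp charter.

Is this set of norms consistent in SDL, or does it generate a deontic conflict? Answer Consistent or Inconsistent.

Premise 4 is O(q ⊃ ¬g), but O(q) is not derivable from the premises, so it does not yield O(¬g).
So O(¬g) is not derivable, and the apparent clash with O(g) does not arise.
A world satisfying every obligation exists (e.g. a=false, c=false, d=false, g=true, j=false, k=false, q=false, s=false, t=true, v=true, w=false); no atom is both obligatory and forbidden, so the set is consistent.

Consistent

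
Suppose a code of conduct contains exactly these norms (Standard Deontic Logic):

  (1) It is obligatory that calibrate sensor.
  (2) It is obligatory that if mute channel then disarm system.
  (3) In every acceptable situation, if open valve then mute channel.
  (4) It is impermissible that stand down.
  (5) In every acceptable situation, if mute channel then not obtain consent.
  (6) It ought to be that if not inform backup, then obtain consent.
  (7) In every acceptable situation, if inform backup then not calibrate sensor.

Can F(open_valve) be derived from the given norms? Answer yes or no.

Yes

Premise 1 states O(calibrate_sensor) outright.
The contrapositive of premise 7 (O(inform_backup → ¬calibrate_sensor)) is O(calibrate_sensor → ¬inform_backup), and O(calibrate_sensor) is already established, so O(¬inform_backup).
From O(¬inform_backup) and premise 6, O(¬inform_backup → obtain_consent), we obtain O(obtain_consent).
Premise 5, O(mute_channel → ¬obtain_consent), contraposes to O(obtain_consent → ¬mute_channel); with O(obtain_consent) we get O(¬mute_channel).
The contrapositive of premise 3 (O(open_valve → mute_channel)) is O(¬mute_channel → ¬open_valve), and O(¬mute_channel) is already established, so O(¬open_valve).
Premises 2, 4 do not contribute to this derivation.
So O(¬open_valve) holds, i.e. F(open_valve). The claim follows.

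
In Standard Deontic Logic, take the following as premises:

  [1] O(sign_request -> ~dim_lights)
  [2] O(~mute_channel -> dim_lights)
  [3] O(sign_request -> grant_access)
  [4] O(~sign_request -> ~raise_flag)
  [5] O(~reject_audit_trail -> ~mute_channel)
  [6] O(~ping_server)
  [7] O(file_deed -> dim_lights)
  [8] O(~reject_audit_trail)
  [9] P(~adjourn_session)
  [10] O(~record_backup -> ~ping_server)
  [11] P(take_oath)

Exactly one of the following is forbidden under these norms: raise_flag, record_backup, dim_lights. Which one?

Premise 8 states O(~reject_audit_trail) outright.
With premise 5, O(~reject_audit_trail -> ~mute_channel), the K-axiom yields O(~mute_channel).
With premise 2, O(~mute_channel -> dim_lights), the K-axiom yields O(dim_lights).
The contrapositive of premise 1 (O(sign_request -> ~dim_lights)) is O(dim_lights -> ~sign_request), and O(dim_lights) is already established, so O(~sign_request).
With premise 4, O(~sign_request -> ~raise_flag), the K-axiom yields O(~raise_flag).
So O(~raise_flag) holds, i.e. raise_flag is forbidden. None of the other listed options is forbidden under the premises.

raise_flag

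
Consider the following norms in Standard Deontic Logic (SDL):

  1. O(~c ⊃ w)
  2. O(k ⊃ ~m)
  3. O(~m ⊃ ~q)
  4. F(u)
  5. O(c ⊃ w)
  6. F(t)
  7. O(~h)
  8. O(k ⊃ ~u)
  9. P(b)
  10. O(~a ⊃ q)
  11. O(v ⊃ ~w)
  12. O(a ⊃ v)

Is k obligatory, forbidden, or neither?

Forbidden

Premises 1 and 5 are O(~c ⊃ w) and O(c ⊃ w); every ideal world satisfies ~c or c, so in either case w holds — hence O(w).
The contrapositive of premise 11 (O(v ⊃ ~w)) is O(w ⊃ ~v), and O(w) is already established, so O(~v).
Premise 12, O(a ⊃ v), contraposes to O(~v ⊃ ~a); with O(~v) we get O(~a).
From O(~a) and premise 10, O(~a ⊃ q), we obtain O(q).
Premise 3, O(~m ⊃ ~q), contraposes to O(q ⊃ m); with O(q) we get O(m).
Premise 2 is O(k ⊃ ~m); contrapositively O(m ⊃ ~k). Since O(m) holds, K gives O(~k).
Premises 4, 6, 7, 8, 9 do not contribute to this derivation.
Thus O(~k), which is F(k): k is forbidden.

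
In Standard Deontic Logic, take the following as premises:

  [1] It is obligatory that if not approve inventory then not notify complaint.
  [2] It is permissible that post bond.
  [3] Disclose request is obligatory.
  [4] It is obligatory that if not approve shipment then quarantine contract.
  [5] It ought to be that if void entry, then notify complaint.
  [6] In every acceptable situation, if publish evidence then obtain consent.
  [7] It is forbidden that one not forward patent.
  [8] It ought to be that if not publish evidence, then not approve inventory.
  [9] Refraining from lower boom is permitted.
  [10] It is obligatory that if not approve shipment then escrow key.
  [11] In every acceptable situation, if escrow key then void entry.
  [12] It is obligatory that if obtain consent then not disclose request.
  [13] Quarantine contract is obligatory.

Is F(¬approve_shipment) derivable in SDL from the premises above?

Premise 3 gives O(disclose_request).
The contrapositive of premise 12 (O(obtain_consent → ¬disclose_request)) is O(disclose_request → ¬obtain_consent), and O(disclose_request) is already established, so O(¬obtain_consent).
Premise 6, O(publish_evidence → obtain_consent), contraposes to O(¬obtain_consent → ¬publish_evidence); with O(¬obtain_consent) we get O(¬publish_evidence).
Premise 8 is O(¬publish_evidence → ¬approve_inventory); since O(¬publish_evidence), deontic closure gives O(¬approve_inventory).
Applying K to premise 1 (O(¬approve_inventory → ¬notify_complaint)) and O(¬approve_inventory) yields O(¬notify_complaint).
The contrapositive of premise 5 (O(void_entry → notify_complaint)) is O(¬notify_complaint → ¬void_entry), and O(¬notify_complaint) is already established, so O(¬void_entry).
Premise 11, O(escrow_key → void_entry), contraposes to O(¬void_entry → ¬escrow_key); with O(¬void_entry) we get O(¬escrow_key).
Premise 10 is O(¬approve_shipment → escrow_key); contrapositively O(¬escrow_key → approve_shipment). Since O(¬escrow_key) holds, K gives O(approve_shipment).
Premises 2, 4, 7, 9, 13 do not contribute to this derivation.
So O(approve_shipment) holds, i.e. F(¬approve_shipment). The claim follows.

Yes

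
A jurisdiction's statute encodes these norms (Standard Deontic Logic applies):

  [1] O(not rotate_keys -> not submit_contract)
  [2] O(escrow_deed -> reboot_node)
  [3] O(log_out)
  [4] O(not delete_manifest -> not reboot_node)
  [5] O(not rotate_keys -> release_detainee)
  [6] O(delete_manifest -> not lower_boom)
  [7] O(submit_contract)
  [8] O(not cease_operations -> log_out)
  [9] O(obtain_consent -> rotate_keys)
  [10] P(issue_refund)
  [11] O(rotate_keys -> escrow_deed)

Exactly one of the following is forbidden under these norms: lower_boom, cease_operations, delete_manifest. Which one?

lower_boom

Premise 7 states O(submit_contract) outright.
Premise 1, O(not rotate_keys -> not submit_contract), contraposes to O(submit_contract -> rotate_keys); with O(submit_contract) we get O(rotate_keys).
From O(rotate_keys) and premise 11, O(rotate_keys -> escrow_deed), we obtain O(escrow_deed).
With premise 2, O(escrow_deed -> reboot_node), the K-axiom yields O(reboot_node).
Premise 4, O(not delete_manifest -> not reboot_node), contraposes to O(reboot_node -> delete_manifest); with O(reboot_node) we get O(delete_manifest).
From O(delete_manifest) and premise 6, O(delete_manifest -> not lower_boom), we obtain O(not lower_boom).
So O(not lower_boom) holds, i.e. lower_boom is forbidden. None of the other listed options is forbidden under the premises.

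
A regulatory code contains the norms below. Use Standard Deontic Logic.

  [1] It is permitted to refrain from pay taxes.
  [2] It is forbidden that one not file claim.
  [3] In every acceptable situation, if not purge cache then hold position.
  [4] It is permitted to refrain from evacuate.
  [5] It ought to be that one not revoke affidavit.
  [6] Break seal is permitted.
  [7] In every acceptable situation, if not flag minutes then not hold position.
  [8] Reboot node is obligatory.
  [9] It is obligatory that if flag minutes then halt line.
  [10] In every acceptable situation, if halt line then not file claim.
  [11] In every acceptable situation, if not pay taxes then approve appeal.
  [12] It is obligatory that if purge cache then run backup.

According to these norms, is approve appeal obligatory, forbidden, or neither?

Neither

Premise 11 is O(¬pay_taxes → approve_appeal), but O(¬pay_taxes) is not derivable from the premises (the permission P(¬pay_taxes) asserts only ¬O(pay_taxes), not O(¬pay_taxes)), so it does not yield O(approve_appeal).
No premise or chain of K-axiom applications forces O(approve_appeal), and none forces O(¬approve_appeal). So approve_appeal is neither obligatory nor forbidden under these norms.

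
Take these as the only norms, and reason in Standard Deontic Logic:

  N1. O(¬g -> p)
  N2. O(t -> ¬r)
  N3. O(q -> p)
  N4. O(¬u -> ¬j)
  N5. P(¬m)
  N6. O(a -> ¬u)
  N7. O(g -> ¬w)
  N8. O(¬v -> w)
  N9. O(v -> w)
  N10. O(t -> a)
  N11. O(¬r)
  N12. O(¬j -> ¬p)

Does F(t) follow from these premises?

By case analysis on ¬v: premise 8 gives O(¬v -> w) and premise 9 gives O(v -> w), so O(w) either way.
The contrapositive of premise 7 (O(g -> ¬w)) is O(w -> ¬g), and O(w) is already established, so O(¬g).
With premise 1, O(¬g -> p), the K-axiom yields O(p).
Premise 12, O(¬j -> ¬p), contraposes to O(p -> j); with O(p) we get O(j).
Premise 4, O(¬u -> ¬j), contraposes to O(j -> u); with O(j) we get O(u).
Premise 6, O(a -> ¬u), contraposes to O(u -> ¬a); with O(u) we get O(¬a).
The contrapositive of premise 10 (O(t -> a)) is O(¬a -> ¬t), and O(¬a) is already established, so O(¬t).
Premises 2, 3, 5, 11 do not contribute to this derivation.
So O(¬t) holds, i.e. F(t). The claim follows.

Yes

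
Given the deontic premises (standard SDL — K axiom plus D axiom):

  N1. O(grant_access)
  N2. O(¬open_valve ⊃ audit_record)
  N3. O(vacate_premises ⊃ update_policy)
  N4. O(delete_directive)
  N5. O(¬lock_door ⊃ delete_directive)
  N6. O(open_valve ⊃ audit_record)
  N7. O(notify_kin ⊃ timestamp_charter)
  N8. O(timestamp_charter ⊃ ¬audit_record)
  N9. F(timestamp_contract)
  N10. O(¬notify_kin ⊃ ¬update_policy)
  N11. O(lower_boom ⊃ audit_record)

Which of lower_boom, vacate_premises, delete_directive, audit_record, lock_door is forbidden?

Premises 2 and 6 are O(¬open_valve ⊃ audit_record) and O(open_valve ⊃ audit_record); every ideal world satisfies ¬open_valve or open_valve, so in either case audit_record holds — hence O(audit_record).
The contrapositive of premise 8 (O(timestamp_charter ⊃ ¬audit_record)) is O(audit_record ⊃ ¬timestamp_charter), and O(audit_record) is already established, so O(¬timestamp_charter).
The contrapositive of premise 7 (O(notify_kin ⊃ timestamp_charter)) is O(¬timestamp_charter ⊃ ¬notify_kin), and O(¬timestamp_charter) is already established, so O(¬notify_kin).
Premise 10 is O(¬notify_kin ⊃ ¬update_policy); since O(¬notify_kin), deontic closure gives O(¬update_policy).
The contrapositive of premise 3 (O(vacate_premises ⊃ update_policy)) is O(¬update_policy ⊃ ¬vacate_premises), and O(¬update_policy) is already established, so O(¬vacate_premises).
So O(¬vacate_premises) holds, i.e. vacate_premises is forbidden. None of the other listed options is forbidden under the premises.

vacate_premises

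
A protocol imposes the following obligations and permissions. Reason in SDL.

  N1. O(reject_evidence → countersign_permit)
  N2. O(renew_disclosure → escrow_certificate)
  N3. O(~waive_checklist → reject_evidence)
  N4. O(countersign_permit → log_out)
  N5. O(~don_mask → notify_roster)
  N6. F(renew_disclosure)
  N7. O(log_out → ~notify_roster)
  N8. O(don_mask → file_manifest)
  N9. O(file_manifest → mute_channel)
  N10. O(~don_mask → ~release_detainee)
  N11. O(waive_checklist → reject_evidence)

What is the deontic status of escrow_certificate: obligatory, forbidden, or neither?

Neither

Premise 2 is O(renew_disclosure → escrow_certificate), but O(renew_disclosure) is not derivable from the premises, so it does not yield O(escrow_certificate).
No premise or chain of K-axiom applications forces O(escrow_certificate), and none forces O(~escrow_certificate). So escrow_certificate is neither obligatory nor forbidden under these norms.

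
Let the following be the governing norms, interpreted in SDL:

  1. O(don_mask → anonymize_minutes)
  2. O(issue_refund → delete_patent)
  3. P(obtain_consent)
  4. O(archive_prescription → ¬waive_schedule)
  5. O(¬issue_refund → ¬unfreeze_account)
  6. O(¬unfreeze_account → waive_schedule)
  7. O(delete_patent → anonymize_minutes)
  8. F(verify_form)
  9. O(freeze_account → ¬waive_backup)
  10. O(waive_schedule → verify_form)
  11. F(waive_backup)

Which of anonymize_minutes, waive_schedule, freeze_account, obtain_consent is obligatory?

anonymize_minutes

F(verify_form) at premise 8 means O(¬verify_form).
Premise 10 is O(waive_schedule → verify_form); contrapositively O(¬verify_form → ¬waive_schedule). Since O(¬verify_form) holds, K gives O(¬waive_schedule).
Premise 6, O(¬unfreeze_account → waive_schedule), contraposes to O(¬waive_schedule → unfreeze_account); with O(¬waive_schedule) we get O(unfreeze_account).
Premise 5 is O(¬issue_refund → ¬unfreeze_account); contrapositively O(unfreeze_account → issue_refund). Since O(unfreeze_account) holds, K gives O(issue_refund).
Premise 2 is O(issue_refund → delete_patent); since O(issue_refund), deontic closure gives O(delete_patent).
Premise 7 is O(delete_patent → anonymize_minutes); since O(delete_patent), deontic closure gives O(anonymize_minutes).
So O(anonymize_minutes) holds — anonymize_minutes is obligatory. None of the other listed options is made obligatory by any chain of premises.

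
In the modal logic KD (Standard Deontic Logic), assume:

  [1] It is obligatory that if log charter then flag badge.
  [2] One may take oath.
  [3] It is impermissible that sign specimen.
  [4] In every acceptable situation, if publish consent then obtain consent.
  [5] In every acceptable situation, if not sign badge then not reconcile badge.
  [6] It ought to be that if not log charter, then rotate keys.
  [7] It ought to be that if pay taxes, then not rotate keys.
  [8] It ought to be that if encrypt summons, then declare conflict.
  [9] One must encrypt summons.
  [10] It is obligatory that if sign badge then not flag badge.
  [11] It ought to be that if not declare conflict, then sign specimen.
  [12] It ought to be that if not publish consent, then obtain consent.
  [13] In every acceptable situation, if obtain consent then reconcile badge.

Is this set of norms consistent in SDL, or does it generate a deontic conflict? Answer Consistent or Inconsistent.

Premise 11 is O(¬declare_conflict → sign_specimen), but O(¬declare_conflict) is not derivable from the premises, so it does not yield O(sign_specimen).
So O(sign_specimen) is not derivable, and the apparent clash with O(¬sign_specimen) does not arise.
A world satisfying every obligation exists (e.g. declare_conflict=true, encrypt_summons=true, flag_badge=false, log_charter=false, obtain_consent=true, pay_taxes=false, publish_consent=false, reconcile_badge=true, rotate_keys=true, sign_badge=true, sign_specimen=false, take_oath=false); no atom is both obligatory and forbidden, so the set is consistent.

Consistent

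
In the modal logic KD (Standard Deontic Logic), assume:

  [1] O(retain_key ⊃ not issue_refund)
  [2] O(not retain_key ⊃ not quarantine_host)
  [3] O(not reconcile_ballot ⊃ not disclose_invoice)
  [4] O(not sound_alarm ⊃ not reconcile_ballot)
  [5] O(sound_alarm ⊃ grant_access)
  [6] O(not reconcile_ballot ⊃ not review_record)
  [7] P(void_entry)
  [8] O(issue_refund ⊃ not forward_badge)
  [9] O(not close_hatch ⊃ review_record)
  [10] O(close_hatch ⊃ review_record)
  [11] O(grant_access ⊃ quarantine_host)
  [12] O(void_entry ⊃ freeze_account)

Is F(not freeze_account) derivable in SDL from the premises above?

Premise 12 is O(void_entry ⊃ freeze_account), but O(void_entry) is not derivable from the premises (the permission P(void_entry) asserts only not O(not void_entry), not O(void_entry)), so it does not yield O(freeze_account).
No other premise forces O(freeze_account). An ideal world satisfying every premise can still have not freeze_account true, so F(not freeze_account) is not derivable.

No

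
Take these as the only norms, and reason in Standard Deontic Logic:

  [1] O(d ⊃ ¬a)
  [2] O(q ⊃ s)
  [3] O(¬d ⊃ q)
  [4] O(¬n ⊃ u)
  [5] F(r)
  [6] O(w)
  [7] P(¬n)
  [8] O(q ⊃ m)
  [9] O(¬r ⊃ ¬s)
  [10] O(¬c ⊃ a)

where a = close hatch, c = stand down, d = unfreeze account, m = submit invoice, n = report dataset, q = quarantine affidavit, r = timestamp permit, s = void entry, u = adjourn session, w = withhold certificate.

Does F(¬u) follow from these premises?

Premise 4 is O(¬n ⊃ u), but O(¬n) is not derivable from the premises (the permission P(¬n) asserts only ¬O(n), not O(¬n)), so it does not yield O(u).
No other premise forces O(u). An ideal world satisfying every premise can still have ¬u true, so F(¬u) is not derivable.

No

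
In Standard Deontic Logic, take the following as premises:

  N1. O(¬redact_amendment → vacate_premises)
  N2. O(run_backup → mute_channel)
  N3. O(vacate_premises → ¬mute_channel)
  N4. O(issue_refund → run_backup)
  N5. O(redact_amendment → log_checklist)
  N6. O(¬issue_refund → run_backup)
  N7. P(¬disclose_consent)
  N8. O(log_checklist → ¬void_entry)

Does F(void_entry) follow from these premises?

Yes

Premises 6 and 4 are O(¬issue_refund → run_backup) and O(issue_refund → run_backup); every ideal world satisfies ¬issue_refund or issue_refund, so in either case run_backup holds — hence O(run_backup).
With premise 2, O(run_backup → mute_channel), the K-axiom yields O(mute_channel).
Premise 3 is O(vacate_premises → ¬mute_channel); contrapositively O(mute_channel → ¬vacate_premises). Since O(mute_channel) holds, K gives O(¬vacate_premises).
Premise 1 is O(¬redact_amendment → vacate_premises); contrapositively O(¬vacate_premises → redact_amendment). Since O(¬vacate_premises) holds, K gives O(redact_amendment).
Applying K to premise 5 (O(redact_amendment → log_checklist)) and O(redact_amendment) yields O(log_checklist).
With premise 8, O(log_checklist → ¬void_entry), the K-axiom yields O(¬void_entry).
Premise 7 does not contribute to this derivation.
So O(¬void_entry) holds, i.e. F(void_entry). The claim follows.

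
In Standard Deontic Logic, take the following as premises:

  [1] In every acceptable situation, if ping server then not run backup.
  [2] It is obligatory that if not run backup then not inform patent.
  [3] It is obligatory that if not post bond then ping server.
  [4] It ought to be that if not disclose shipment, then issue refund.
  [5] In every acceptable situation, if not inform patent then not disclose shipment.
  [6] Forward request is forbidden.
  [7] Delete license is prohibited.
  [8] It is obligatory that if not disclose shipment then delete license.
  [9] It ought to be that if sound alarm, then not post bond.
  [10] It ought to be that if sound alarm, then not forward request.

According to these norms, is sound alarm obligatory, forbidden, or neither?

Forbidden

Premise 7 is F(delete_license), i.e. O(¬delete_license).
The contrapositive of premise 8 (O(¬disclose_shipment → delete_license)) is O(¬delete_license → disclose_shipment), and O(¬delete_license) is already established, so O(disclose_shipment).
The contrapositive of premise 5 (O(¬inform_patent → ¬disclose_shipment)) is O(disclose_shipment → inform_patent), and O(disclose_shipment) is already established, so O(inform_patent).
The contrapositive of premise 2 (O(¬run_backup → ¬inform_patent)) is O(inform_patent → run_backup), and O(inform_patent) is already established, so O(run_backup).
The contrapositive of premise 1 (O(ping_server → ¬run_backup)) is O(run_backup → ¬ping_server), and O(run_backup) is already established, so O(¬ping_server).
Premise 3 is O(¬post_bond → ping_server); contrapositively O(¬ping_server → post_bond). Since O(¬ping_server) holds, K gives O(post_bond).
Premise 9 is O(sound_alarm → ¬post_bond); contrapositively O(post_bond → ¬sound_alarm). Since O(post_bond) holds, K gives O(¬sound_alarm).
Premises 4, 6, 10 do not contribute to this derivation.
Thus O(¬sound_alarm), which is F(sound_alarm): sound_alarm is forbidden.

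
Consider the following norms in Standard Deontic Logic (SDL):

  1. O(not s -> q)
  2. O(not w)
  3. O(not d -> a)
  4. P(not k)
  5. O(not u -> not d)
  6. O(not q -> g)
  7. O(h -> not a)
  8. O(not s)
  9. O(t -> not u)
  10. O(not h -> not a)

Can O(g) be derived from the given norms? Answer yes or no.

Premise 6 is O(not q -> g), but O(not q) is not derivable from the premises, so it does not yield O(g).
No other premise forces O(g). An ideal world satisfying every premise can still have g false, so O(g) is not derivable.

No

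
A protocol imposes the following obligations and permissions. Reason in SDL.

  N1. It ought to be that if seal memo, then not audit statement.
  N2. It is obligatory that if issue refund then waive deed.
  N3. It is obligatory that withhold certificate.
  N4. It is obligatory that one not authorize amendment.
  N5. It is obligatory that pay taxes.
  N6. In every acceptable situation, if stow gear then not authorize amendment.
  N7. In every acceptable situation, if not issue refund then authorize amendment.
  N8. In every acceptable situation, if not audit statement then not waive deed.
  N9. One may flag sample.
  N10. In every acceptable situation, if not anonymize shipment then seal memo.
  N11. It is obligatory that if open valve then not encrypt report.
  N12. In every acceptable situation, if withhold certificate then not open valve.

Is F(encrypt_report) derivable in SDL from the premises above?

No

Premise 11 is O(open_valve → ¬encrypt_report), but O(open_valve) is not derivable from the premises, so it does not yield O(¬encrypt_report).
No other premise forces O(¬encrypt_report). An ideal world satisfying every premise can still have encrypt_report true, so F(encrypt_report) is not derivable.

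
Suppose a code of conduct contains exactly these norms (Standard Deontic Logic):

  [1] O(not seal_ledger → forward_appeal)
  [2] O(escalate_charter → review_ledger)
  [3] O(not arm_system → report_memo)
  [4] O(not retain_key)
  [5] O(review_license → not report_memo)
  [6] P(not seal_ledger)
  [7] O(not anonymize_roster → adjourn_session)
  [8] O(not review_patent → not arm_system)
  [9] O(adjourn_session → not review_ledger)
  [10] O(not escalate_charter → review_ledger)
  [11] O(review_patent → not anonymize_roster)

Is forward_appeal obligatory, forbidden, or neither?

Premise 1 is O(not seal_ledger → forward_appeal), but O(not seal_ledger) is not derivable from the premises (the permission P(not seal_ledger) asserts only not O(seal_ledger), not O(not seal_ledger)), so it does not yield O(forward_appeal).
No premise or chain of K-axiom applications forces O(forward_appeal), and none forces O(not forward_appeal). So forward_appeal is neither obligatory nor forbidden under these norms.

Neither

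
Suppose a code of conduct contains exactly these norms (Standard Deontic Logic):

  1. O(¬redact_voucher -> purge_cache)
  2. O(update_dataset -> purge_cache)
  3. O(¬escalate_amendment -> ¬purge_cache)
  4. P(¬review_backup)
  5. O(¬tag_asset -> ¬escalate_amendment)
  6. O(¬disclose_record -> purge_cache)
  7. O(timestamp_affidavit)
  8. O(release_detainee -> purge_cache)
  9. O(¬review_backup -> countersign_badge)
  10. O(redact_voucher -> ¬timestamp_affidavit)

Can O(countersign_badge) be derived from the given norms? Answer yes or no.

No

Premise 9 is O(¬review_backup -> countersign_badge), but O(¬review_backup) is not derivable from the premises (the permission P(¬review_backup) asserts only ¬O(review_backup), not O(¬review_backup)), so it does not yield O(countersign_badge).
No other premise forces O(countersign_badge). An ideal world satisfying every premise can still have countersign_badge false, so O(countersign_badge) is not derivable.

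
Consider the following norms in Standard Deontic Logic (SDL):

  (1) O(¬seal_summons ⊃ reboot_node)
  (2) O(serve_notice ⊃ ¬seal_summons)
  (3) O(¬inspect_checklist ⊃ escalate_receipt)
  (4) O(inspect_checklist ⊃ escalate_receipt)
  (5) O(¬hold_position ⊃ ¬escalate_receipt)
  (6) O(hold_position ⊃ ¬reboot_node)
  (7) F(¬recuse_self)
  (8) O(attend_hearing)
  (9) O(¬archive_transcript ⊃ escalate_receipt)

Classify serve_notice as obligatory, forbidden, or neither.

By case analysis on inspect_checklist: premise 4 gives O(inspect_checklist ⊃ escalate_receipt) and premise 3 gives O(¬inspect_checklist ⊃ escalate_receipt), so O(escalate_receipt) either way.
The contrapositive of premise 5 (O(¬hold_position ⊃ ¬escalate_receipt)) is O(escalate_receipt ⊃ hold_position), and O(escalate_receipt) is already established, so O(hold_position).
With premise 6, O(hold_position ⊃ ¬reboot_node), the K-axiom yields O(¬reboot_node).
Premise 1 is O(¬seal_summons ⊃ reboot_node); contrapositively O(¬reboot_node ⊃ seal_summons). Since O(¬reboot_node) holds, K gives O(seal_summons).
Premise 2, O(serve_notice ⊃ ¬seal_summons), contraposes to O(seal_summons ⊃ ¬serve_notice); with O(seal_summons) we get O(¬serve_notice).
Premises 7, 8, 9 do not contribute to this derivation.
Thus O(¬serve_notice), which is F(serve_notice): serve_notice is forbidden.

Forbidden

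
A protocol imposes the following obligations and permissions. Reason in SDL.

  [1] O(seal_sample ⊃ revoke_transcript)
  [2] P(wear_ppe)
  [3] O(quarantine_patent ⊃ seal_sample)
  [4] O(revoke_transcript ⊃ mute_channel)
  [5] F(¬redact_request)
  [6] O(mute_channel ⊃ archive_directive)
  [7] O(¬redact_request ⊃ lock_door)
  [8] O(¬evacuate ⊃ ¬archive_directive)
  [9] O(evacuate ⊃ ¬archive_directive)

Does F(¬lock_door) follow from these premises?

No

Premise 7 is O(¬redact_request ⊃ lock_door), but O(¬redact_request) is not derivable from the premises, so it does not yield O(lock_door).
No other premise forces O(lock_door). An ideal world satisfying every premise can still have ¬lock_door true, so F(¬lock_door) is not derivable.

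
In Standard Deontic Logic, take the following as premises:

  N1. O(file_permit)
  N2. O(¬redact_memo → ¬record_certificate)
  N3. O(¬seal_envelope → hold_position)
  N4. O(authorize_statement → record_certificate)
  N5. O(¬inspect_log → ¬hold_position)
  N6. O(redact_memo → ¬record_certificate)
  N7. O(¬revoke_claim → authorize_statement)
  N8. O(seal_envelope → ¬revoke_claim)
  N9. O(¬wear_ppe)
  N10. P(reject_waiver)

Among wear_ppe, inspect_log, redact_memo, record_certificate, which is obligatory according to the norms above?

By case analysis on redact_memo: premise 6 gives O(redact_memo → ¬record_certificate) and premise 2 gives O(¬redact_memo → ¬record_certificate), so O(¬record_certificate) either way.
The contrapositive of premise 4 (O(authorize_statement → record_certificate)) is O(¬record_certificate → ¬authorize_statement), and O(¬record_certificate) is already established, so O(¬authorize_statement).
Premise 7, O(¬revoke_claim → authorize_statement), contraposes to O(¬authorize_statement → revoke_claim); with O(¬authorize_statement) we get O(revoke_claim).
Premise 8, O(seal_envelope → ¬revoke_claim), contraposes to O(revoke_claim → ¬seal_envelope); with O(revoke_claim) we get O(¬seal_envelope).
Premise 3 is O(¬seal_envelope → hold_position); since O(¬seal_envelope), deontic closure gives O(hold_position).
The contrapositive of premise 5 (O(¬inspect_log → ¬hold_position)) is O(hold_position → inspect_log), and O(hold_position) is already established, so O(inspect_log).
So O(inspect_log) holds — inspect_log is obligatory. None of the other listed options is made obligatory by any chain of premises.

inspect_log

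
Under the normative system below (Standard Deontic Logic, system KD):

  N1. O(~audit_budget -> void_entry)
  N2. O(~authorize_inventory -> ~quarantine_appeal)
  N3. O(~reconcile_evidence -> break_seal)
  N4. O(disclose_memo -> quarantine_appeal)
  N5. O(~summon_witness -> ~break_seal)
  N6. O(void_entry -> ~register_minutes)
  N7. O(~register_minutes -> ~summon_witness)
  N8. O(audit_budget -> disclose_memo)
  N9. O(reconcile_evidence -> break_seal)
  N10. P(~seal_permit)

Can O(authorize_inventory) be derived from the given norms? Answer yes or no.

Yes

By case analysis on ~reconcile_evidence: premise 3 gives O(~reconcile_evidence -> break_seal) and premise 9 gives O(reconcile_evidence -> break_seal), so O(break_seal) either way.
Premise 5, O(~summon_witness -> ~break_seal), contraposes to O(break_seal -> summon_witness); with O(break_seal) we get O(summon_witness).
The contrapositive of premise 7 (O(~register_minutes -> ~summon_witness)) is O(summon_witness -> register_minutes), and O(summon_witness) is already established, so O(register_minutes).
The contrapositive of premise 6 (O(void_entry -> ~register_minutes)) is O(register_minutes -> ~void_entry), and O(register_minutes) is already established, so O(~void_entry).
Premise 1, O(~audit_budget -> void_entry), contraposes to O(~void_entry -> audit_budget); with O(~void_entry) we get O(audit_budget).
With premise 8, O(audit_budget -> disclose_memo), the K-axiom yields O(disclose_memo).
Applying K to premise 4 (O(disclose_memo -> quarantine_appeal)) and O(disclose_memo) yields O(quarantine_appeal).
The contrapositive of premise 2 (O(~authorize_inventory -> ~quarantine_appeal)) is O(quarantine_appeal -> authorize_inventory), and O(quarantine_appeal) is already established, so O(authorize_inventory).
Premise 10 does not contribute to this derivation.
So O(authorize_inventory) follows.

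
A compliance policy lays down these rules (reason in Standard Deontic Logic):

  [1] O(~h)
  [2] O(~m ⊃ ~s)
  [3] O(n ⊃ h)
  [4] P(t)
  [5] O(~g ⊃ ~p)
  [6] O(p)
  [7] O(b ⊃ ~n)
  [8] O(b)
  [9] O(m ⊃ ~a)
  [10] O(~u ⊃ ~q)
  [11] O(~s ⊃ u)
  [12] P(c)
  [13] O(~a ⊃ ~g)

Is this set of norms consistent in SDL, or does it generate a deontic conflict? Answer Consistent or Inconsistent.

Premise 3 is O(n ⊃ h), but O(n) is not derivable from the premises, so it does not yield O(h).
So O(h) is not derivable, and the apparent clash with O(~h) does not arise.
A world satisfying every obligation exists (e.g. a=true, b=true, c=false, g=true, h=false, m=false, n=false, p=true, q=false, s=false, t=false, u=true); no atom is both obligatory and forbidden, so the set is consistent.

Consistent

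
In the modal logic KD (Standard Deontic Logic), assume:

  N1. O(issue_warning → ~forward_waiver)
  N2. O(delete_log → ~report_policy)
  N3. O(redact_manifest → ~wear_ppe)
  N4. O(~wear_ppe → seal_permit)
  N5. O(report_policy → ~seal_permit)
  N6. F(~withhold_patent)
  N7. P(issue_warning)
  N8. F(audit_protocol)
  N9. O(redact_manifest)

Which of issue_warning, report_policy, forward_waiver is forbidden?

From premise 9 we have O(redact_manifest).
With premise 3, O(redact_manifest → ~wear_ppe), the K-axiom yields O(~wear_ppe).
With premise 4, O(~wear_ppe → seal_permit), the K-axiom yields O(seal_permit).
Premise 5, O(report_policy → ~seal_permit), contraposes to O(seal_permit → ~report_policy); with O(seal_permit) we get O(~report_policy).
So O(~report_policy) holds, i.e. report_policy is forbidden. None of the other listed options is forbidden under the premises.

report_policy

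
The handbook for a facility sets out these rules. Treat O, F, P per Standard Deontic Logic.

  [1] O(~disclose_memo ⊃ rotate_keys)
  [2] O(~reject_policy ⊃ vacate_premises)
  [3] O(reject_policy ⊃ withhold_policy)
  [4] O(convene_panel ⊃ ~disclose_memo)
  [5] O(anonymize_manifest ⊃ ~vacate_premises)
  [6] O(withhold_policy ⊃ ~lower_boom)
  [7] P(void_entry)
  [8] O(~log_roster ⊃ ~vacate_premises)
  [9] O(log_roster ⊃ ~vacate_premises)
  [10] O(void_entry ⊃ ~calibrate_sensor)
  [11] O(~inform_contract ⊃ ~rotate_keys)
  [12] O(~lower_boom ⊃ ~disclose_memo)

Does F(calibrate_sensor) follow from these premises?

Premise 10 is O(void_entry ⊃ ~calibrate_sensor), but O(void_entry) is not derivable from the premises (the permission P(void_entry) asserts only ~O(~void_entry), not O(void_entry)), so it does not yield O(~calibrate_sensor).
No other premise forces O(~calibrate_sensor). An ideal world satisfying every premise can still have calibrate_sensor true, so F(calibrate_sensor) is not derivable.

No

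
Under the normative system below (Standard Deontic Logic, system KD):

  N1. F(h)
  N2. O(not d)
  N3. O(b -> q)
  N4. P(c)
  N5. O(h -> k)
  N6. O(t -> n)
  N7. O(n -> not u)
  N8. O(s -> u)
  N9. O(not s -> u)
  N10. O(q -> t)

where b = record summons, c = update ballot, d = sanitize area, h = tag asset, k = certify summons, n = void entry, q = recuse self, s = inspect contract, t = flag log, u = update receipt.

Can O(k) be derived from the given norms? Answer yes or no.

No

Premise 5 is O(h -> k), but O(h) is not derivable from the premises, so it does not yield O(k).
No other premise forces O(k). An ideal world satisfying every premise can still have k false, so O(k) is not derivable.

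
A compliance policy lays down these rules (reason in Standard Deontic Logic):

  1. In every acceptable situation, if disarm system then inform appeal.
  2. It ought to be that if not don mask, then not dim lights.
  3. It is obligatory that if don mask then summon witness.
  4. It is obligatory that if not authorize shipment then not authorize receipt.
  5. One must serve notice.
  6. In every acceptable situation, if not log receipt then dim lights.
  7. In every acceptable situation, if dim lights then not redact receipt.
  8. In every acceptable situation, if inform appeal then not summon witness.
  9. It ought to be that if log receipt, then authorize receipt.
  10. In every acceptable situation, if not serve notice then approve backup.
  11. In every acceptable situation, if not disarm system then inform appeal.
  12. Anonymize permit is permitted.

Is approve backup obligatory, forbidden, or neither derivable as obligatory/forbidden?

Premise 10 is O(¬serve_notice → approve_backup), but O(¬serve_notice) is not derivable from the premises, so it does not yield O(approve_backup).
No premise or chain of K-axiom applications forces O(approve_backup), and none forces O(¬approve_backup). So approve_backup is neither obligatory nor forbidden under these norms.

Neither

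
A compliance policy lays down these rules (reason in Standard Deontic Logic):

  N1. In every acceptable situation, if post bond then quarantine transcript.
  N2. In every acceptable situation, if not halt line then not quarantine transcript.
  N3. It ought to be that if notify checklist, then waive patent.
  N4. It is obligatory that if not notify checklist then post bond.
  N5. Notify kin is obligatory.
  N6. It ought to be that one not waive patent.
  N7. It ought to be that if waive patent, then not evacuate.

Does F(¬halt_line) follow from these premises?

Premise 6 states O(¬waive_patent) outright.
The contrapositive of premise 3 (O(notify_checklist → waive_patent)) is O(¬waive_patent → ¬notify_checklist), and O(¬waive_patent) is already established, so O(¬notify_checklist).
With premise 4, O(¬notify_checklist → post_bond), the K-axiom yields O(post_bond).
From O(post_bond) and premise 1, O(post_bond → quarantine_transcript), we obtain O(quarantine_transcript).
Premise 2 is O(¬halt_line → ¬quarantine_transcript); contrapositively O(quarantine_transcript → halt_line). Since O(quarantine_transcript) holds, K gives O(halt_line).
Premises 5, 7 do not contribute to this derivation.
So O(halt_line) holds, i.e. F(¬halt_line). The claim follows.

Yes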